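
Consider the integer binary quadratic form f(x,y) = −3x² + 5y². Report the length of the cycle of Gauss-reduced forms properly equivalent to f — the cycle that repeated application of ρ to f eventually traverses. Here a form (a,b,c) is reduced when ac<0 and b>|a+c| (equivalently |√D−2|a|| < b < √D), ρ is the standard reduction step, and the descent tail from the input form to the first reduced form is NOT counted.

D = 60, ⌊√D⌋ = 7
descent: ρ → (5,0,-3)
descent: ρ → (-3,6,2)  [lands on river]
river: ρ → (2,6,-3)
ρ-cycle length = 2 (tail of 2 descent steps not counted)

2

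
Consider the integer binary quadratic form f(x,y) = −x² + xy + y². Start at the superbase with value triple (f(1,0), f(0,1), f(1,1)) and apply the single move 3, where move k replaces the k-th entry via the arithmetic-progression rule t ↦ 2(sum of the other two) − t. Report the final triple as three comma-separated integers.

start (-1,1,1) = (f(1,0),f(0,1),f(1,1))
replace slot 3: 2·((-1)+1) − 1 = -1 → (-1,1,-1)

-1,1,-1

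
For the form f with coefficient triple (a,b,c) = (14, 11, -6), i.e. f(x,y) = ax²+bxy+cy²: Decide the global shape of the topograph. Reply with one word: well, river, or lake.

D = b²−4ac = 11² − 4·14·(-6) = 457
D > 0 non-square ⇒ indefinite ⇒ periodic river

river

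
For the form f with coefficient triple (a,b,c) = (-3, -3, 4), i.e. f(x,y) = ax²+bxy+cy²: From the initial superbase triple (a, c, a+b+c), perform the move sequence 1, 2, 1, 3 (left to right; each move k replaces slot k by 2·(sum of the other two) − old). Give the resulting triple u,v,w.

start (-3,4,-2) = (f(1,0),f(0,1),f(1,1))
replace slot 1: 2·(4+(-2)) − (-3) = 7 → (7,4,-2)
replace slot 2: 2·(7+(-2)) − 4 = 6 → (7,6,-2)
replace slot 1: 2·(6+(-2)) − 7 = 1 → (1,6,-2)
replace slot 3: 2·(1+6) − (-2) = 16 → (1,6,16)

1,6,16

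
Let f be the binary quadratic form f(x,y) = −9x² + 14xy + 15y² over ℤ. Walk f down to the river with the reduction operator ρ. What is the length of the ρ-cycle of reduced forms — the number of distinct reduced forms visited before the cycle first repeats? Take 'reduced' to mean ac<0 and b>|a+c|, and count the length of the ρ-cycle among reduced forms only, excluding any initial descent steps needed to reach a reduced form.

D = 736, ⌊√D⌋ = 27
river: ρ → (15,16,-8)
river: ρ → (-8,16,15)
river: ρ → (15,14,-9)
river: ρ → (-9,22,7)
river: ρ → (7,20,-12)
river: ρ → (-12,4,15)
river: ρ → (15,26,-1)
river: ρ → (-1,26,15)
river: ρ → (15,4,-12)
river: ρ → (-12,20,7)
river: ρ → (7,22,-9)
river: ρ → (-9,14,15)
ρ-cycle length = 12 (tail of 0 descent steps not counted)

12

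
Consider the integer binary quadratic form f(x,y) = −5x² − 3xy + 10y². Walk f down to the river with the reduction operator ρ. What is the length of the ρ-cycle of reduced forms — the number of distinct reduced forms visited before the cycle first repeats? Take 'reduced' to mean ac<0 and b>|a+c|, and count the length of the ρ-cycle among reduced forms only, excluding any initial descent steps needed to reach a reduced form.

D = 209, ⌊√D⌋ = 14
descent: ρ → (10,3,-5)
descent: ρ → (-5,7,8)  [lands on river]
river: ρ → (8,9,-4)
river: ρ → (-4,7,10)
river: ρ → (10,13,-1)
river: ρ → (-1,13,10)
river: ρ → (10,7,-4)
river: ρ → (-4,9,8)
river: ρ → (8,7,-5)
river: ρ → (-5,13,2)
river: ρ → (2,11,-11)
river: ρ → (-11,11,2)
river: ρ → (2,13,-5)
ρ-cycle length = 12 (tail of 2 descent steps not counted)

12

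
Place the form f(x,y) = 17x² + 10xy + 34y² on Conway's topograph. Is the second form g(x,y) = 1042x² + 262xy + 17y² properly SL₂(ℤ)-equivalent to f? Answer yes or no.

D₁ = -2212, D₂ = -2212
f: reduced (well bottom): (17,10,34) with a≤c, −a<b≤a
g: flip: (1042,262,17)→(17,-262,1042)
g: translate: b→10 (≡-262 mod 34), so (17,-262,1042)→(17,10,34)
g: reduced (well bottom): (17,10,34) with a≤c, −a<b≤a
reduced forms (17, 10, 34) vs (17, 10, 34) ⇒ equivalent

yes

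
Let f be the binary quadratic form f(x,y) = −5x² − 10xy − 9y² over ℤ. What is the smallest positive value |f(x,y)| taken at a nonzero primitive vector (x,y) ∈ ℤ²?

translate: b→0 (≡10 mod 10), so (5,10,9)→(5,0,4)
flip: (5,0,4)→(4,0,5)
reduced (well bottom): (4,0,5) with a≤c, −a<b≤a
well minimum |f| = |-4| = 4 (negative-definite)

4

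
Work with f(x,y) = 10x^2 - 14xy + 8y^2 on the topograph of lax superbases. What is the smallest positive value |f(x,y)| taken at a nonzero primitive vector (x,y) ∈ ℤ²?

translate: b→6 (≡-14 mod 20), so (10,-14,8)→(10,6,4)
flip: (10,6,4)→(4,-6,10)
translate: b→2 (≡-6 mod 8), so (4,-6,10)→(4,2,8)
reduced (well bottom): (4,2,8) with a≤c, −a<b≤a
well minimum = a = 4

4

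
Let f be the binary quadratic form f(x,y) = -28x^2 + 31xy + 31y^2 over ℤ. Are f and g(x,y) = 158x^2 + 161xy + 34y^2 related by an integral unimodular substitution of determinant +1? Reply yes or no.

D₁ = 4433, D₂ = 4433
river cycle of f (length 28): (31, 31, -28), (-28, 25, 34), (34, 43, -19), (-19, 33, 44), (44, 55, -8), (-8, 57, 37), (37, 17, -28), (-28, 39, 26), (26, 65, -2), (-2, 63, 58), … (18 more)
river cycle of g (length 28): (34, 43, -19), (-19, 33, 44), (44, 55, -8), (-8, 57, 37), (37, 17, -28), (-28, 39, 26), (26, 65, -2), (-2, 63, 58), (58, 53, -7), (-7, 59, 34), … (18 more)
cycles coincide ⇒ equivalent

yes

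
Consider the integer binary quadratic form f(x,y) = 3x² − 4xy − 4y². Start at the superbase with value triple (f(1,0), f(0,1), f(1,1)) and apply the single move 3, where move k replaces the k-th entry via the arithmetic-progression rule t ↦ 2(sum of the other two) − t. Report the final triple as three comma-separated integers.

start (3,-4,-5) = (f(1,0),f(0,1),f(1,1))
replace slot 3: 2·(3+(-4)) − (-5) = 3 → (3,-4,3)

3,-4,3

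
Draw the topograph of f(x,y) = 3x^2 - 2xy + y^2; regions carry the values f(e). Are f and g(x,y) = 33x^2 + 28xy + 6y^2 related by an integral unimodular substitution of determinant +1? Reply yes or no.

D₁ = -8, D₂ = -8
f: flip: (3,-2,1)→(1,2,3)
f: translate: b→0 (≡2 mod 2), so (1,2,3)→(1,0,2)
f: reduced (well bottom): (1,0,2) with a≤c, −a<b≤a
g: flip: (33,28,6)→(6,-28,33)
g: translate: b→-4 (≡-28 mod 12), so (6,-28,33)→(6,-4,1)
g: flip: (6,-4,1)→(1,4,6)
g: translate: b→0 (≡4 mod 2), so (1,4,6)→(1,0,2)
g: reduced (well bottom): (1,0,2) with a≤c, −a<b≤a
reduced forms (1, 0, 2) vs (1, 0, 2) ⇒ equivalent

yes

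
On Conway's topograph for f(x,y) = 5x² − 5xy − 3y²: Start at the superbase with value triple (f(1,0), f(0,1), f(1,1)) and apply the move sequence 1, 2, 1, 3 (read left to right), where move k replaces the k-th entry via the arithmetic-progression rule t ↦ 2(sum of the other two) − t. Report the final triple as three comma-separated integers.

start (5,-3,-3) = (f(1,0),f(0,1),f(1,1))
replace slot 1: 2·((-3)+(-3)) − 5 = -17 → (-17,-3,-3)
replace slot 2: 2·((-17)+(-3)) − (-3) = -37 → (-17,-37,-3)
replace slot 1: 2·((-37)+(-3)) − (-17) = -63 → (-63,-37,-3)
replace slot 3: 2·((-63)+(-37)) − (-3) = -197 → (-63,-37,-197)

-63,-37,-197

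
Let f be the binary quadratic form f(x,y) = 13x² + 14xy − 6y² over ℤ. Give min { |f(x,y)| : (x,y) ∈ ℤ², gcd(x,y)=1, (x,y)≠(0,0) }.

river: ρ → (-6,22,1)
river: ρ → (1,22,-6)
river: ρ → (-6,14,13)
river: ρ → (13,12,-7)
river: ρ → (-7,16,9)
river: ρ → (9,20,-3)
river: ρ → (-3,22,2)
river: ρ → (2,22,-3)
river: ρ → (-3,20,9)
river: ρ → (9,16,-7)
river: ρ → (-7,12,13)
river: ρ → (13,14,-6)
closes: descent 0, river 12
min |a| on river = 1

1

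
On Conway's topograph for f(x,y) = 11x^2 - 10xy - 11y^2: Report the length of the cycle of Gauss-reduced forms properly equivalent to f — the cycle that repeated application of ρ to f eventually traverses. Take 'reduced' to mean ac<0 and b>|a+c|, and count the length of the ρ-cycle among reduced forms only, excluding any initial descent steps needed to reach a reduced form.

D = 584, ⌊√D⌋ = 24
descent: ρ → (-11,10,11)  [lands on river]
river: ρ → (11,12,-10)
river: ρ → (-10,8,13)
river: ρ → (13,18,-5)
river: ρ → (-5,22,5)
river: ρ → (5,18,-13)
river: ρ → (-13,8,10)
river: ρ → (10,12,-11)
ρ-cycle length = 8 (tail of 1 descent step not counted)

8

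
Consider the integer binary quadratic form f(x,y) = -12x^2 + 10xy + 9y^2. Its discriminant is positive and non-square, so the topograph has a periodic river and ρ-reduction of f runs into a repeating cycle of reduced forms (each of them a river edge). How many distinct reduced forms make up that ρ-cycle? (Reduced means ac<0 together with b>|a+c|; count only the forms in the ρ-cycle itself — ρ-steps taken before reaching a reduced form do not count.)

D = 532, ⌊√D⌋ = 23
river: ρ → (9,8,-13)
river: ρ → (-13,18,4)
river: ρ → (4,22,-3)
river: ρ → (-3,20,11)
river: ρ → (11,2,-12)
river: ρ → (-12,22,1)
river: ρ → (1,22,-12)
river: ρ → (-12,2,11)
river: ρ → (11,20,-3)
river: ρ → (-3,22,4)
river: ρ → (4,18,-13)
river: ρ → (-13,8,9)
river: ρ → (9,10,-12)
river: ρ → (-12,14,7)
river: ρ → (7,14,-12)
river: ρ → (-12,10,9)
ρ-cycle length = 16 (tail of 0 descent steps not counted)

16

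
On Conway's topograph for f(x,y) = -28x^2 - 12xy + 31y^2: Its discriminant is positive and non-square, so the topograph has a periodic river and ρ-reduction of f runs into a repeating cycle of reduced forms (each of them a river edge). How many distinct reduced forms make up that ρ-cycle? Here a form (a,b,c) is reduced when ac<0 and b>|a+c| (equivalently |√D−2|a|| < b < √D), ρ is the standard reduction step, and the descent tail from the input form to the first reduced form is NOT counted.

D = 3616, ⌊√D⌋ = 60
descent: ρ → (31,12,-28)  [lands on river]
river: ρ → (-28,44,15)
river: ρ → (15,46,-25)
river: ρ → (-25,54,7)
river: ρ → (7,58,-9)
river: ρ → (-9,50,31)
ρ-cycle length = 6 (tail of 1 descent step not counted)

6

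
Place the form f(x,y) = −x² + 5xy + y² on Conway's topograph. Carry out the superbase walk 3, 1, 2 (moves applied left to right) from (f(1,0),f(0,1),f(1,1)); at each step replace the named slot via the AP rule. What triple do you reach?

start (-1,1,5) = (f(1,0),f(0,1),f(1,1))
replace slot 3: 2·((-1)+1) − 5 = -5 → (-1,1,-5)
replace slot 1: 2·(1+(-5)) − (-1) = -7 → (-7,1,-5)
replace slot 2: 2·((-7)+(-5)) − 1 = -25 → (-7,-25,-5)

-7,-25,-5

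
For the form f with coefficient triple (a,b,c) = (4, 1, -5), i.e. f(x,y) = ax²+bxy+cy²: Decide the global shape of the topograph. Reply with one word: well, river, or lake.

D = b²−4ac = 1² − 4·4·(-5) = 81
D = 9² is a perfect square ⇒ form factors over ℤ ⇒ lakes

lake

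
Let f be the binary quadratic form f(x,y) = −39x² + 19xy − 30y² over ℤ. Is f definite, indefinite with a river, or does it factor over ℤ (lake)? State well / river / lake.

D = b²−4ac = 19² − 4·(-39)·(-30) = -4319
D < 0 ⇒ definite ⇒ every region one sign ⇒ single well

well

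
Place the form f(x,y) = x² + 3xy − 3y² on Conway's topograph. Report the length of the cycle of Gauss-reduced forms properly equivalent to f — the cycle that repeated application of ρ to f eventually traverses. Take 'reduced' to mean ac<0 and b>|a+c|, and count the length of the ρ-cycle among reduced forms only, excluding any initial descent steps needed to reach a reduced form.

D = 21, ⌊√D⌋ = 4
river: ρ → (-3,3,1)
river: ρ → (1,3,-3)
ρ-cycle length = 2 (tail of 0 descent steps not counted)

2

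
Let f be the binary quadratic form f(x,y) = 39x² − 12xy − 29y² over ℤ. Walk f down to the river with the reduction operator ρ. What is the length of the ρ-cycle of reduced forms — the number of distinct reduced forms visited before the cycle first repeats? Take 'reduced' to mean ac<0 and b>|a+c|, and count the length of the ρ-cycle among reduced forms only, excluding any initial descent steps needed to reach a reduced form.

D = 4668, ⌊√D⌋ = 68
descent: ρ → (-29,12,39)  [lands on river]
river: ρ → (39,66,-2)
river: ρ → (-2,66,39)
river: ρ → (39,12,-29)
river: ρ → (-29,46,22)
river: ρ → (22,42,-33)
river: ρ → (-33,24,31)
river: ρ → (31,38,-26)
river: ρ → (-26,66,3)
river: ρ → (3,66,-26)
river: ρ → (-26,38,31)
river: ρ → (31,24,-33)
river: ρ → (-33,42,22)
river: ρ → (22,46,-29)
ρ-cycle length = 14 (tail of 1 descent step not counted)

14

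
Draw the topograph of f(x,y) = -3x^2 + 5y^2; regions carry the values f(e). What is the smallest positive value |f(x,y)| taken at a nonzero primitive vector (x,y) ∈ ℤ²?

descent: ρ → (5,0,-3)
descent: ρ → (-3,6,2)  [lands on river]
river: ρ → (2,6,-3)
closes: descent 2, river 2
min |a| on river = 2

2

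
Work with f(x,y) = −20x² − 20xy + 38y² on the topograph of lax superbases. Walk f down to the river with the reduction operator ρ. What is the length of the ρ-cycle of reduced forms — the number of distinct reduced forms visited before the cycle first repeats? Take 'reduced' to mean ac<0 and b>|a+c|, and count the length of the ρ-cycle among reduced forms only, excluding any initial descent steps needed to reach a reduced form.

D = 3440, ⌊√D⌋ = 58
descent: ρ → (38,20,-20)  [lands on river]
river: ρ → (-20,20,38)
river: ρ → (38,56,-2)
river: ρ → (-2,56,38)
ρ-cycle length = 4 (tail of 1 descent step not counted)

4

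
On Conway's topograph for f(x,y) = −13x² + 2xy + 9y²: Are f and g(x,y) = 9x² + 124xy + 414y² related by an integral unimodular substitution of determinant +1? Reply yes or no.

D₁ = 472, D₂ = 472
river cycle of f (length 10): (9, 16, -6), (-6, 20, 3), (3, 16, -18), (-18, 20, 1), (1, 20, -18), (-18, 16, 3), (3, 20, -6), (-6, 16, 9), (9, 20, -2), (-2, 20, 9)
river cycle of g (length 10): (9, 16, -6), (-6, 20, 3), (3, 16, -18), (-18, 20, 1), (1, 20, -18), (-18, 16, 3), (3, 20, -6), (-6, 16, 9), (9, 20, -2), (-2, 20, 9)
cycles coincide ⇒ equivalent

yes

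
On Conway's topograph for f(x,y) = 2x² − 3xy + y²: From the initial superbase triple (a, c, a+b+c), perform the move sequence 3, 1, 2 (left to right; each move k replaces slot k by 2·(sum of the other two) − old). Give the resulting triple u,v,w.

start (2,1,0) = (f(1,0),f(0,1),f(1,1))
replace slot 3: 2·(2+1) − 0 = 6 → (2,1,6)
replace slot 1: 2·(1+6) − 2 = 12 → (12,1,6)
replace slot 2: 2·(12+6) − 1 = 35 → (12,35,6)

12,35,6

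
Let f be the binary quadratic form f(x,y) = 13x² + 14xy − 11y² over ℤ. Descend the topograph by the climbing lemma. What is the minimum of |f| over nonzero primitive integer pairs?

river: ρ → (-11,8,16)
river: ρ → (16,24,-3)
river: ρ → (-3,24,16)
river: ρ → (16,8,-11)
river: ρ → (-11,14,13)
river: ρ → (13,12,-12)
river: ρ → (-12,12,13)
river: ρ → (13,14,-11)
closes: descent 0, river 8
min |a| on river = 3

3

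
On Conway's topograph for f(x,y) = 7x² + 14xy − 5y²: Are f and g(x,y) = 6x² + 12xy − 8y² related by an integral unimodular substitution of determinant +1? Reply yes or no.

D₁ = 336, D₂ = 336
river cycle of f (length 4): (-5, 16, 4), (4, 16, -5), (-5, 14, 7), (7, 14, -5)
river cycle of g (length 6): (-8, 4, 10), (10, 16, -2), (-2, 16, 10), (10, 4, -8), (-8, 12, 6), (6, 12, -8)
cycles differ ⇒ inequivalent

no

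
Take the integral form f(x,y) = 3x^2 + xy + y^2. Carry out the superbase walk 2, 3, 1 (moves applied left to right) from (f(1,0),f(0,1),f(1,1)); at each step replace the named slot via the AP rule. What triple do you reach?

start (3,1,5) = (f(1,0),f(0,1),f(1,1))
replace slot 2: 2·(3+5) − 1 = 15 → (3,15,5)
replace slot 3: 2·(3+15) − 5 = 31 → (3,15,31)
replace slot 1: 2·(15+31) − 3 = 89 → (89,15,31)

89,15,31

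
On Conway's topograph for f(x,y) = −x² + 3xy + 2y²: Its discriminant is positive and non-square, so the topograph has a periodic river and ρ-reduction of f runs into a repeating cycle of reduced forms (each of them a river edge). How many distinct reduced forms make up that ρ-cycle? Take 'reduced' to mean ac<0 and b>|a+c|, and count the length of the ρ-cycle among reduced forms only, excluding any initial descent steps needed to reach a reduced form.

D = 17, ⌊√D⌋ = 4
river: ρ → (2,1,-2)
river: ρ → (-2,3,1)
river: ρ → (1,3,-2)
river: ρ → (-2,1,2)
river: ρ → (2,3,-1)
river: ρ → (-1,3,2)
ρ-cycle length = 6 (tail of 0 descent steps not counted)

6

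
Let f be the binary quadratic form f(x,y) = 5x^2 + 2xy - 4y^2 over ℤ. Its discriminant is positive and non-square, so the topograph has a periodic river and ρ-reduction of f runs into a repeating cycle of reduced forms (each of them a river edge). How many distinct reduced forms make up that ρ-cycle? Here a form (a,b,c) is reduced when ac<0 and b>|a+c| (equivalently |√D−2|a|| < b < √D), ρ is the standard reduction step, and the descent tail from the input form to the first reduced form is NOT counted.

D = 84, ⌊√D⌋ = 9
river: ρ → (-4,6,3)
river: ρ → (3,6,-4)
river: ρ → (-4,2,5)
river: ρ → (5,8,-1)
river: ρ → (-1,8,5)
river: ρ → (5,2,-4)
ρ-cycle length = 6 (tail of 0 descent steps not counted)

6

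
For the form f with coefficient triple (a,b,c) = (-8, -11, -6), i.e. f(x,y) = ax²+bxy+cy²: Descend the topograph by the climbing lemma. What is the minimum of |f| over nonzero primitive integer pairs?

translate: b→-5 (≡11 mod 16), so (8,11,6)→(8,-5,3)
flip: (8,-5,3)→(3,5,8)
translate: b→-1 (≡5 mod 6), so (3,5,8)→(3,-1,6)
reduced (well bottom): (3,-1,6) with a≤c, −a<b≤a
well minimum |f| = |-3| = 3 (negative-definite)

3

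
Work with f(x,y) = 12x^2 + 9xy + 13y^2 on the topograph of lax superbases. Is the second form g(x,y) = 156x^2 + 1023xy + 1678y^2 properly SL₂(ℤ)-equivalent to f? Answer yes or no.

D₁ = -543, D₂ = -543
f: reduced (well bottom): (12,9,13) with a≤c, −a<b≤a
g: translate: b→87 (≡1023 mod 312), so (156,1023,1678)→(156,87,13)
g: flip: (156,87,13)→(13,-87,156)
g: translate: b→-9 (≡-87 mod 26), so (13,-87,156)→(13,-9,12)
g: flip: (13,-9,12)→(12,9,13)
g: reduced (well bottom): (12,9,13) with a≤c, −a<b≤a
reduced forms (12, 9, 13) vs (12, 9, 13) ⇒ equivalent

yes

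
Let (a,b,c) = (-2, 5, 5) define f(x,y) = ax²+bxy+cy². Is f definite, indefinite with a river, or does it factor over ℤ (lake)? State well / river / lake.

D = b²−4ac = 5² − 4·(-2)·5 = 65
D > 0 non-square ⇒ indefinite ⇒ periodic river

river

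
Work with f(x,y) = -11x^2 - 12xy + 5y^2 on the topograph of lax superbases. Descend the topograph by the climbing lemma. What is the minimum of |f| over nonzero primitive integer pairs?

descent: ρ → (5,12,-11)  [lands on river]
river: ρ → (-11,10,6)
river: ρ → (6,14,-7)
river: ρ → (-7,14,6)
river: ρ → (6,10,-11)
river: ρ → (-11,12,5)
river: ρ → (5,18,-2)
river: ρ → (-2,18,5)
closes: descent 1, river 8
min |a| on river = 2

2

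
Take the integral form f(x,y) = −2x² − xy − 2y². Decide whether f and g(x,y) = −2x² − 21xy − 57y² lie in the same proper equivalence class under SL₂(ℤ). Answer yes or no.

D₁ = -15, D₂ = -15
f is negative-definite; reduce −f:
−f: reduced (well bottom): (2,1,2) with a≤c, −a<b≤a
flip sign back: reduced form of f is (-2,-1,-2)
g is negative-definite; reduce −g:
−g: translate: b→1 (≡21 mod 4), so (2,21,57)→(2,1,2)
−g: reduced (well bottom): (2,1,2) with a≤c, −a<b≤a
flip sign back: reduced form of g is (-2,-1,-2)
reduced forms (-2, -1, -2) vs (-2, -1, -2) ⇒ equivalent

yes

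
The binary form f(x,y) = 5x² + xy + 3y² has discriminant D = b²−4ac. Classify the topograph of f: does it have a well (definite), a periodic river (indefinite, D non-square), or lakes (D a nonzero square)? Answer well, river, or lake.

D = b²−4ac = 1² − 4·5·3 = -59
D < 0 ⇒ definite ⇒ every region one sign ⇒ single well

well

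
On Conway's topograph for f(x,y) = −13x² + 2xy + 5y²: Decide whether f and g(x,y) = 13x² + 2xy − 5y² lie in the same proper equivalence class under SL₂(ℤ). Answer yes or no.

D₁ = 264, D₂ = 264
river cycle of f (length 6): (5, 8, -10), (-10, 12, 3), (3, 12, -10), (-10, 8, 5), (5, 12, -6), (-6, 12, 5)
river cycle of g (length 6): (-5, 8, 10), (10, 12, -3), (-3, 12, 10), (10, 8, -5), (-5, 12, 6), (6, 12, -5)
cycles differ ⇒ inequivalent

no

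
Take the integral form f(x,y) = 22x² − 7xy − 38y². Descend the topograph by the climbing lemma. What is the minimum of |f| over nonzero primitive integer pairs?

descent: ρ → (-38,7,22)
descent: ρ → (22,37,-23)  [lands on river]
river: ρ → (-23,55,4)
river: ρ → (4,57,-9)
river: ρ → (-9,51,22)
closes: descent 2, river 4
min |a| on river = 4

4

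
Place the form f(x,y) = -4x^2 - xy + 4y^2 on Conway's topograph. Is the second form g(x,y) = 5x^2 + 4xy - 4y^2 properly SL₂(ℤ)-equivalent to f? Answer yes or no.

D₁ = 65, D₂ = 96
discriminants differ ⇒ not SL₂(ℤ)-equivalent

no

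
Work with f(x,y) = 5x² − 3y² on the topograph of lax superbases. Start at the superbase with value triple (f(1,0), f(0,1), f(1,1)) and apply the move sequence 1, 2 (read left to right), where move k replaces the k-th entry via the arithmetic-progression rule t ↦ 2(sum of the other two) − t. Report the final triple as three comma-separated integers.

start (5,-3,2) = (f(1,0),f(0,1),f(1,1))
replace slot 1: 2·((-3)+2) − 5 = -7 → (-7,-3,2)
replace slot 2: 2·((-7)+2) − (-3) = -7 → (-7,-7,2)

-7,-7,2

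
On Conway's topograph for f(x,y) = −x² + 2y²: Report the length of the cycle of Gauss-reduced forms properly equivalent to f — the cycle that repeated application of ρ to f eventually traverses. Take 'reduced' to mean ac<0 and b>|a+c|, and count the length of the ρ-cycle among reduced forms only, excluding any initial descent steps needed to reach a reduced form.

D = 8, ⌊√D⌋ = 2
descent: ρ → (2,0,-1)
descent: ρ → (-1,2,1)  [lands on river]
river: ρ → (1,2,-1)
ρ-cycle length = 2 (tail of 2 descent steps not counted)

2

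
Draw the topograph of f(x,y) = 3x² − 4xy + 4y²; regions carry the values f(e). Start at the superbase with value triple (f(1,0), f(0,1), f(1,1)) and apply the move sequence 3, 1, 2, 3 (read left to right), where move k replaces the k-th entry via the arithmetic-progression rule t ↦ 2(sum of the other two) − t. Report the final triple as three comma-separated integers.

start (3,4,3) = (f(1,0),f(0,1),f(1,1))
replace slot 3: 2·(3+4) − 3 = 11 → (3,4,11)
replace slot 1: 2·(4+11) − 3 = 27 → (27,4,11)
replace slot 2: 2·(27+11) − 4 = 72 → (27,72,11)
replace slot 3: 2·(27+72) − 11 = 187 → (27,72,187)

27,72,187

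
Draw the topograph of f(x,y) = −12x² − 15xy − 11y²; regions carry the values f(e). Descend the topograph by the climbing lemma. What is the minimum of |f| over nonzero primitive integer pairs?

translate: b→-9 (≡15 mod 24), so (12,15,11)→(12,-9,8)
flip: (12,-9,8)→(8,9,12)
translate: b→-7 (≡9 mod 16), so (8,9,12)→(8,-7,11)
reduced (well bottom): (8,-7,11) with a≤c, −a<b≤a
well minimum |f| = |-8| = 8 (negative-definite)

8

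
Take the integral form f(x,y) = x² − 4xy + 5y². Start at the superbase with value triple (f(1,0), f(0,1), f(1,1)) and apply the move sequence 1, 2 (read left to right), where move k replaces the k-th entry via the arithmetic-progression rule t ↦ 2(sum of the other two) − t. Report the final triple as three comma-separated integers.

start (1,5,2) = (f(1,0),f(0,1),f(1,1))
replace slot 1: 2·(5+2) − 1 = 13 → (13,5,2)
replace slot 2: 2·(13+2) − 5 = 25 → (13,25,2)

13,25,2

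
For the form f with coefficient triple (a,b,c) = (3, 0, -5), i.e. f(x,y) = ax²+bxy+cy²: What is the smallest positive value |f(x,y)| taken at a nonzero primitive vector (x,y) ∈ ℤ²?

descent: ρ → (-5,0,3)
descent: ρ → (3,6,-2)  [lands on river]
river: ρ → (-2,6,3)
closes: descent 2, river 2
min |a| on river = 2

2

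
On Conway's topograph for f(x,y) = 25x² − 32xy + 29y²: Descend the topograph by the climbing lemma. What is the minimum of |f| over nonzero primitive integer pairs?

translate: b→18 (≡-32 mod 50), so (25,-32,29)→(25,18,22)
flip: (25,18,22)→(22,-18,25)
reduced (well bottom): (22,-18,25) with a≤c, −a<b≤a
well minimum = a = 22

22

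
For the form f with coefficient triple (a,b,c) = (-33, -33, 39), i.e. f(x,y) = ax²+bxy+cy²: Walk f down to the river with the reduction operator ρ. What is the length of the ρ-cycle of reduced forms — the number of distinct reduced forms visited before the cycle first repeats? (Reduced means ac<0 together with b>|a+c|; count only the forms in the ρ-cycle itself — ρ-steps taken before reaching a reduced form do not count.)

D = 6237, ⌊√D⌋ = 78
descent: ρ → (39,33,-33)  [lands on river]
river: ρ → (-33,33,39)
river: ρ → (39,45,-27)
river: ρ → (-27,63,21)
river: ρ → (21,63,-27)
river: ρ → (-27,45,39)
ρ-cycle length = 6 (tail of 1 descent step not counted)

6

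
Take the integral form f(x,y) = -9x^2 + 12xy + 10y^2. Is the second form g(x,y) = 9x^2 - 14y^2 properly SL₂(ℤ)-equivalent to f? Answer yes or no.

D₁ = 504, D₂ = 504
river cycle of f (length 10): (10, 8, -11), (-11, 14, 7), (7, 14, -11), (-11, 8, 10), (10, 12, -9), (-9, 6, 13), (13, 20, -2), (-2, 20, 13), (13, 6, -9), (-9, 12, 10)
river cycle of g (length 4): (9, 18, -5), (-5, 22, 1), (1, 22, -5), (-5, 18, 9)
cycles differ ⇒ inequivalent

no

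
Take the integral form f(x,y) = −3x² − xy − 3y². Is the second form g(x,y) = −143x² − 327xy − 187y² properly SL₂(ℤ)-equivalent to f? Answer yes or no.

D₁ = -35, D₂ = -35
f is negative-definite; reduce −f:
−f: reduced (well bottom): (3,1,3) with a≤c, −a<b≤a
flip sign back: reduced form of f is (-3,-1,-3)
g is negative-definite; reduce −g:
−g: translate: b→41 (≡327 mod 286), so (143,327,187)→(143,41,3)
−g: flip: (143,41,3)→(3,-41,143)
−g: translate: b→1 (≡-41 mod 6), so (3,-41,143)→(3,1,3)
−g: reduced (well bottom): (3,1,3) with a≤c, −a<b≤a
flip sign back: reduced form of g is (-3,-1,-3)
reduced forms (-3, -1, -3) vs (-3, -1, -3) ⇒ equivalent

yes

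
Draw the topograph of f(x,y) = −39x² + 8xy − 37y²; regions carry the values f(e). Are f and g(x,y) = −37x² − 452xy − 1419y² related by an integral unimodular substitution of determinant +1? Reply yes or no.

D₁ = -5708, D₂ = -5708
f is negative-definite; reduce −f:
−f: flip: (39,-8,37)→(37,8,39)
−f: reduced (well bottom): (37,8,39) with a≤c, −a<b≤a
flip sign back: reduced form of f is (-37,-8,-39)
g is negative-definite; reduce −g:
−g: translate: b→8 (≡452 mod 74), so (37,452,1419)→(37,8,39)
−g: reduced (well bottom): (37,8,39) with a≤c, −a<b≤a
flip sign back: reduced form of g is (-37,-8,-39)
reduced forms (-37, -8, -39) vs (-37, -8, -39) ⇒ equivalent

yes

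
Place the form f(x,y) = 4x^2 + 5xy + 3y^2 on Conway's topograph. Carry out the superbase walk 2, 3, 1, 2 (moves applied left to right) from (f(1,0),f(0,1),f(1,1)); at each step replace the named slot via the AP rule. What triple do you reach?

start (4,3,12) = (f(1,0),f(0,1),f(1,1))
replace slot 2: 2·(4+12) − 3 = 29 → (4,29,12)
replace slot 3: 2·(4+29) − 12 = 54 → (4,29,54)
replace slot 1: 2·(29+54) − 4 = 162 → (162,29,54)
replace slot 2: 2·(162+54) − 29 = 403 → (162,403,54)

162,403,54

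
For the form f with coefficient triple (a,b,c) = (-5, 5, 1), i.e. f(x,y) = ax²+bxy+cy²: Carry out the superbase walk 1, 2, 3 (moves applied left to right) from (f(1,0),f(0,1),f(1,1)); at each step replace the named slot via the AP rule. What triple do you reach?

start (-5,1,1) = (f(1,0),f(0,1),f(1,1))
replace slot 1: 2·(1+1) − (-5) = 9 → (9,1,1)
replace slot 2: 2·(9+1) − 1 = 19 → (9,19,1)
replace slot 3: 2·(9+19) − 1 = 55 → (9,19,55)

9,19,55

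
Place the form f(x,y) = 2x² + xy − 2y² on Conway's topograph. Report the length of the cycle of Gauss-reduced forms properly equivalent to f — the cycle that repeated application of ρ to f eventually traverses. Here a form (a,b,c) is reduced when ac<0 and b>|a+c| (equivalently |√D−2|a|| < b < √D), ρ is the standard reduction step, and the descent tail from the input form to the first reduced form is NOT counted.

D = 17, ⌊√D⌋ = 4
river: ρ → (-2,3,1)
river: ρ → (1,3,-2)
river: ρ → (-2,1,2)
river: ρ → (2,3,-1)
river: ρ → (-1,3,2)
river: ρ → (2,1,-2)
ρ-cycle length = 6 (tail of 0 descent steps not counted)

6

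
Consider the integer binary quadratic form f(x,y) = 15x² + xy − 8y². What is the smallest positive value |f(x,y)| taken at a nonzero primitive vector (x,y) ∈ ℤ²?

descent: ρ → (-8,15,8)  [lands on river]
river: ρ → (8,17,-6)
river: ρ → (-6,19,5)
river: ρ → (5,21,-2)
river: ρ → (-2,19,15)
river: ρ → (15,11,-6)
river: ρ → (-6,13,13)
river: ρ → (13,13,-6)
river: ρ → (-6,11,15)
river: ρ → (15,19,-2)
river: ρ → (-2,21,5)
river: ρ → (5,19,-6)
river: ρ → (-6,17,8)
river: ρ → (8,15,-8)
river: ρ → (-8,17,6)
river: ρ → (6,19,-5)
river: ρ → (-5,21,2)
river: ρ → (2,19,-15)
river: ρ → (-15,11,6)
river: ρ → (6,13,-13)
river: ρ → (-13,13,6)
river: ρ → (6,11,-15)
river: ρ → (-15,19,2)
river: ρ → (2,21,-5)
river: ρ → (-5,19,6)
river: ρ → (6,17,-8)
closes: descent 1, river 26
min |a| on river = 2

2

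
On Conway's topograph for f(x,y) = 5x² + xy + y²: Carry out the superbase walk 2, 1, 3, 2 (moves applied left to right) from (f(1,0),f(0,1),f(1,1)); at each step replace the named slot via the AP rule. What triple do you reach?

start (5,1,7) = (f(1,0),f(0,1),f(1,1))
replace slot 2: 2·(5+7) − 1 = 23 → (5,23,7)
replace slot 1: 2·(23+7) − 5 = 55 → (55,23,7)
replace slot 3: 2·(55+23) − 7 = 149 → (55,23,149)
replace slot 2: 2·(55+149) − 23 = 385 → (55,385,149)

55,385,149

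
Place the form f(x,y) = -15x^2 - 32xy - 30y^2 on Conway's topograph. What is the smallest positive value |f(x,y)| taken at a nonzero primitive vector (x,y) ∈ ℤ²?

translate: b→2 (≡32 mod 30), so (15,32,30)→(15,2,13)
flip: (15,2,13)→(13,-2,15)
reduced (well bottom): (13,-2,15) with a≤c, −a<b≤a
well minimum |f| = |-13| = 13 (negative-definite)

13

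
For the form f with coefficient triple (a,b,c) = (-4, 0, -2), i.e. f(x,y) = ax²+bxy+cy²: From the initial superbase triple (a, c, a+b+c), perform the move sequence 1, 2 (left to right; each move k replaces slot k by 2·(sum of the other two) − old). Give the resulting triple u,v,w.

start (-4,-2,-6) = (f(1,0),f(0,1),f(1,1))
replace slot 1: 2·((-2)+(-6)) − (-4) = -12 → (-12,-2,-6)
replace slot 2: 2·((-12)+(-6)) − (-2) = -34 → (-12,-34,-6)

-12,-34,-6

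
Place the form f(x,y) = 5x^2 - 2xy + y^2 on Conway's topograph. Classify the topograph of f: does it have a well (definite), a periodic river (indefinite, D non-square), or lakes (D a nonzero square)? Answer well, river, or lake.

D = b²−4ac = (-2)² − 4·5·1 = -16
D < 0 ⇒ definite ⇒ every region one sign ⇒ single well

well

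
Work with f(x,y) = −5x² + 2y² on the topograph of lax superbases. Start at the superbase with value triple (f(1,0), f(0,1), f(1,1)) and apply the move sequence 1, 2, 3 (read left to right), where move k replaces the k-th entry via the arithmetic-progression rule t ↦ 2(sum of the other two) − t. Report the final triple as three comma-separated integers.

start (-5,2,-3) = (f(1,0),f(0,1),f(1,1))
replace slot 1: 2·(2+(-3)) − (-5) = 3 → (3,2,-3)
replace slot 2: 2·(3+(-3)) − 2 = -2 → (3,-2,-3)
replace slot 3: 2·(3+(-2)) − (-3) = 5 → (3,-2,5)

3,-2,5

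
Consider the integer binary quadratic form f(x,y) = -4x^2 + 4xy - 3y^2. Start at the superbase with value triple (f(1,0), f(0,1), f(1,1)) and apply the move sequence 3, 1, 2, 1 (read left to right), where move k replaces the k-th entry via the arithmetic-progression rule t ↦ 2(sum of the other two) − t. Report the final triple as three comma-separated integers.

start (-4,-3,-3) = (f(1,0),f(0,1),f(1,1))
replace slot 3: 2·((-4)+(-3)) − (-3) = -11 → (-4,-3,-11)
replace slot 1: 2·((-3)+(-11)) − (-4) = -24 → (-24,-3,-11)
replace slot 2: 2·((-24)+(-11)) − (-3) = -67 → (-24,-67,-11)
replace slot 1: 2·((-67)+(-11)) − (-24) = -132 → (-132,-67,-11)

-132,-67,-11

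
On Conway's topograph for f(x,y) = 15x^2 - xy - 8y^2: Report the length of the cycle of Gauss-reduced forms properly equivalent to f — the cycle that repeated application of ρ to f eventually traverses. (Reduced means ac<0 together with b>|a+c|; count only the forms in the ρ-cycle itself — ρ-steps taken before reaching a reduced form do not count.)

D = 481, ⌊√D⌋ = 21
descent: ρ → (-8,17,6)  [lands on river]
river: ρ → (6,19,-5)
river: ρ → (-5,21,2)
river: ρ → (2,19,-15)
river: ρ → (-15,11,6)
river: ρ → (6,13,-13)
river: ρ → (-13,13,6)
river: ρ → (6,11,-15)
river: ρ → (-15,19,2)
river: ρ → (2,21,-5)
river: ρ → (-5,19,6)
river: ρ → (6,17,-8)
river: ρ → (-8,15,8)
river: ρ → (8,17,-6)
river: ρ → (-6,19,5)
river: ρ → (5,21,-2)
river: ρ → (-2,19,15)
river: ρ → (15,11,-6)
river: ρ → (-6,13,13)
river: ρ → (13,13,-6)
river: ρ → (-6,11,15)
river: ρ → (15,19,-2)
river: ρ → (-2,21,5)
river: ρ → (5,19,-6)
river: ρ → (-6,17,8)
river: ρ → (8,15,-8)
ρ-cycle length = 26 (tail of 1 descent step not counted)

26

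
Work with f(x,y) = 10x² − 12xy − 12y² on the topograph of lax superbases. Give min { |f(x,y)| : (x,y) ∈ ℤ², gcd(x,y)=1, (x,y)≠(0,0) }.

descent: ρ → (-12,12,10)  [lands on river]
river: ρ → (10,8,-14)
river: ρ → (-14,20,4)
river: ρ → (4,20,-14)
river: ρ → (-14,8,10)
river: ρ → (10,12,-12)
closes: descent 1, river 6
min |a| on river = 4

4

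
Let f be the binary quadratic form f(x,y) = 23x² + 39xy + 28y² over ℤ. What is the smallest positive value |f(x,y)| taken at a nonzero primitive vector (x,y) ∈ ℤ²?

translate: b→-7 (≡39 mod 46), so (23,39,28)→(23,-7,12)
flip: (23,-7,12)→(12,7,23)
reduced (well bottom): (12,7,23) with a≤c, −a<b≤a
well minimum = a = 12

12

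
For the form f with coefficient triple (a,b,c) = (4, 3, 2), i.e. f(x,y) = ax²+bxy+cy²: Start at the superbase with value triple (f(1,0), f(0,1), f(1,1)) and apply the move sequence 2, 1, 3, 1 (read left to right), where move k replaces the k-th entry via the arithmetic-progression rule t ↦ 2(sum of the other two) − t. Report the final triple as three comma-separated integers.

start (4,2,9) = (f(1,0),f(0,1),f(1,1))
replace slot 2: 2·(4+9) − 2 = 24 → (4,24,9)
replace slot 1: 2·(24+9) − 4 = 62 → (62,24,9)
replace slot 3: 2·(62+24) − 9 = 163 → (62,24,163)
replace slot 1: 2·(24+163) − 62 = 312 → (312,24,163)

312,24,163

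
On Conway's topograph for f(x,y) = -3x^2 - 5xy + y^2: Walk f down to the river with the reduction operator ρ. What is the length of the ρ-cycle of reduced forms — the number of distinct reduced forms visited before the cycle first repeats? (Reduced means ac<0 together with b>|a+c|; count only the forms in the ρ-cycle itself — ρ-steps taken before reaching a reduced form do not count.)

D = 37, ⌊√D⌋ = 6
descent: ρ → (1,5,-3)  [lands on river]
river: ρ → (-3,1,3)
river: ρ → (3,5,-1)
river: ρ → (-1,5,3)
river: ρ → (3,1,-3)
river: ρ → (-3,5,1)
ρ-cycle length = 6 (tail of 1 descent step not counted)

6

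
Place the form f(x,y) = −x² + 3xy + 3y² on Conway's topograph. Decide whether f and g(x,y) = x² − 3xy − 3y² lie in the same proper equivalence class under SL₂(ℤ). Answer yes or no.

D₁ = 21, D₂ = 21
river cycle of f (length 2): (3, 3, -1), (-1, 3, 3)
river cycle of g (length 2): (-3, 3, 1), (1, 3, -3)
cycles differ ⇒ inequivalent

no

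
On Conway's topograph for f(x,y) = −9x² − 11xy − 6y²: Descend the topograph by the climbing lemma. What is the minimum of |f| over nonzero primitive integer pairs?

translate: b→-7 (≡11 mod 18), so (9,11,6)→(9,-7,4)
flip: (9,-7,4)→(4,7,9)
translate: b→-1 (≡7 mod 8), so (4,7,9)→(4,-1,6)
reduced (well bottom): (4,-1,6) with a≤c, −a<b≤a
well minimum |f| = |-4| = 4 (negative-definite)

4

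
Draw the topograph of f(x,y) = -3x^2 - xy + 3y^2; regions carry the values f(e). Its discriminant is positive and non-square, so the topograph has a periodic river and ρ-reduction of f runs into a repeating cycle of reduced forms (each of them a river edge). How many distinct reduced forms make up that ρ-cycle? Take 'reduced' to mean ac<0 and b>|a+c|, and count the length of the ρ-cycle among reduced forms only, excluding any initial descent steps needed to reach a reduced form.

D = 37, ⌊√D⌋ = 6
descent: ρ → (3,1,-3)  [lands on river]
river: ρ → (-3,5,1)
river: ρ → (1,5,-3)
river: ρ → (-3,1,3)
river: ρ → (3,5,-1)
river: ρ → (-1,5,3)
ρ-cycle length = 6 (tail of 1 descent step not counted)

6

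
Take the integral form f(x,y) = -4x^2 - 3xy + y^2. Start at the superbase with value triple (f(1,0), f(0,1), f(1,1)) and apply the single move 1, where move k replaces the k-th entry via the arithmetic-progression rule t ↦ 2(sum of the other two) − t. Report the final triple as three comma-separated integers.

start (-4,1,-6) = (f(1,0),f(0,1),f(1,1))
replace slot 1: 2·(1+(-6)) − (-4) = -6 → (-6,1,-6)

-6,1,-6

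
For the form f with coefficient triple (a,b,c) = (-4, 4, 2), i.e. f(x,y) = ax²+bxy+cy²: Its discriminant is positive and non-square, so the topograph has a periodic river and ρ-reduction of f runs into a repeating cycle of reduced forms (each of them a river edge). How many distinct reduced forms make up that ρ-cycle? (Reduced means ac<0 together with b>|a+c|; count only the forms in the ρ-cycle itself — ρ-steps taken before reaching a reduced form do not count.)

D = 48, ⌊√D⌋ = 6
river: ρ → (2,4,-4)
river: ρ → (-4,4,2)
ρ-cycle length = 2 (tail of 0 descent steps not counted)

2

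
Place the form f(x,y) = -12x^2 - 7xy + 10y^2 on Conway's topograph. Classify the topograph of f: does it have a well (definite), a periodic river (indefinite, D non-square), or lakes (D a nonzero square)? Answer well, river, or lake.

D = b²−4ac = (-7)² − 4·(-12)·10 = 529
D = 23² is a perfect square ⇒ form factors over ℤ ⇒ lakes

lake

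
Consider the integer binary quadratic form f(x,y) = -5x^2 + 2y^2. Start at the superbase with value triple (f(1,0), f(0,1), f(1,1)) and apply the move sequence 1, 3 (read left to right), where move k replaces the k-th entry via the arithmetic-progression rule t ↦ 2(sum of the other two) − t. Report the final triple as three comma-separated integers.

start (-5,2,-3) = (f(1,0),f(0,1),f(1,1))
replace slot 1: 2·(2+(-3)) − (-5) = 3 → (3,2,-3)
replace slot 3: 2·(3+2) − (-3) = 13 → (3,2,13)

3,2,13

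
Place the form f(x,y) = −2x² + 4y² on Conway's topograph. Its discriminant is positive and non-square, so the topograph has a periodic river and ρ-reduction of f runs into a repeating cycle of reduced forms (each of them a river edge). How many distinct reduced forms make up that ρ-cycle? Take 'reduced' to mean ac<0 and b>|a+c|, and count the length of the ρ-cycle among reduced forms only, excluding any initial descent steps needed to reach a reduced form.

D = 32, ⌊√D⌋ = 5
descent: ρ → (4,0,-2)
descent: ρ → (-2,4,2)  [lands on river]
river: ρ → (2,4,-2)
ρ-cycle length = 2 (tail of 2 descent steps not counted)

2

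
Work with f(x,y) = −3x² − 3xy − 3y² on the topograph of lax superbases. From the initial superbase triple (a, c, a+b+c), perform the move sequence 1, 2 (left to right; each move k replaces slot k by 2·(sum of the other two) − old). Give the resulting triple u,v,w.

start (-3,-3,-9) = (f(1,0),f(0,1),f(1,1))
replace slot 1: 2·((-3)+(-9)) − (-3) = -21 → (-21,-3,-9)
replace slot 2: 2·((-21)+(-9)) − (-3) = -57 → (-21,-57,-9)

-21,-57,-9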